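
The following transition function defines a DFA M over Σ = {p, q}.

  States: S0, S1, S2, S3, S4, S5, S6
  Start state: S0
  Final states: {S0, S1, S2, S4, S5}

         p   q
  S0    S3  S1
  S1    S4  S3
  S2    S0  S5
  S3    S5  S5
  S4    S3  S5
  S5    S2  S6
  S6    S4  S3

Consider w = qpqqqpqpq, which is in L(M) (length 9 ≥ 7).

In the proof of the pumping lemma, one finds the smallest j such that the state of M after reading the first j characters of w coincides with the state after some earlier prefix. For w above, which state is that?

State sequence: S0 -q-> S1 -p-> S4 -q-> S5 -q-> S6 -q-> S3 -p-> S5 -q-> S6 -p-> S4 -q-> S5
First repeat at step 6: S5 was already visited.

The earliest repeat is at step j = 6: M is in S5, which it already visited at step i = 3.

S5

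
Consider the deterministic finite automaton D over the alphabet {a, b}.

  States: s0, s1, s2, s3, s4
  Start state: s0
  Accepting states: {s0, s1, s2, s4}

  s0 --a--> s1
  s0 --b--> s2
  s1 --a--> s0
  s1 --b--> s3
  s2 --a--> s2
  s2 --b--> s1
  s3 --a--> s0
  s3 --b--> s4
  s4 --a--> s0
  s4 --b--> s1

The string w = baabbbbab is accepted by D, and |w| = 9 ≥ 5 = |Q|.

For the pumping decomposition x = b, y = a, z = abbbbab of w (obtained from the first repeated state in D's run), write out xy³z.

baaaabbbbab

xy^3z = b·a·a·a·abbbbab = baaaabbbbab.
Reading y = a takes D from s2 back to s2, so after x·y·y·y the machine is still in s2, and z then leads to the accepting state s2. Hence baaaabbbbab ∈ L(D).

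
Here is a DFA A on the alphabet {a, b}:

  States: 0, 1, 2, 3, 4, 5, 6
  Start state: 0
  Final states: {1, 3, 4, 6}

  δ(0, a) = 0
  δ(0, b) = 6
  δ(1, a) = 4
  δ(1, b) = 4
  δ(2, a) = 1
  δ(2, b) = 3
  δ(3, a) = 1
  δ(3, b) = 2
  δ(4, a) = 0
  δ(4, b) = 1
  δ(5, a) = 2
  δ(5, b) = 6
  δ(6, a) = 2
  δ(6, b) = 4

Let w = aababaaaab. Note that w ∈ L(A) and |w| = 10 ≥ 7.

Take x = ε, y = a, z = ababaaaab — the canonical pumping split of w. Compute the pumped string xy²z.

xy^2z = ε·a·a·ababaaaab = aaababaaaab.
Reading y = a takes A from 0 back to 0, so after x·y·y the machine is still in 0, and z then leads to the accepting state 6. Hence aaababaaaab ∈ L(A).

aaababaaaab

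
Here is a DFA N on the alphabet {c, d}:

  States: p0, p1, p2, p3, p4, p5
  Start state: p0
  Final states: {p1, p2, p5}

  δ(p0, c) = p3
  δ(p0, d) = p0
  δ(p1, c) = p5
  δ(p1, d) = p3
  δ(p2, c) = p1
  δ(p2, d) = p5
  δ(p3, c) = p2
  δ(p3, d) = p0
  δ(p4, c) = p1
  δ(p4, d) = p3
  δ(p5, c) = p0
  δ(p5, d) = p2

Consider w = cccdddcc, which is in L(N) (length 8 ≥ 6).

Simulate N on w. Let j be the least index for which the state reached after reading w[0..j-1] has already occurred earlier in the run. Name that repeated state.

p3

State sequence: p0 -c-> p3 -c-> p2 -c-> p1 -d-> p3 -d-> p0 -d-> p0 -c-> p3 -c-> p2
First repeat at step 4: p3 was already visited.

The earliest repeat is at step j = 4: N is in p3, which it already visited at step i = 1.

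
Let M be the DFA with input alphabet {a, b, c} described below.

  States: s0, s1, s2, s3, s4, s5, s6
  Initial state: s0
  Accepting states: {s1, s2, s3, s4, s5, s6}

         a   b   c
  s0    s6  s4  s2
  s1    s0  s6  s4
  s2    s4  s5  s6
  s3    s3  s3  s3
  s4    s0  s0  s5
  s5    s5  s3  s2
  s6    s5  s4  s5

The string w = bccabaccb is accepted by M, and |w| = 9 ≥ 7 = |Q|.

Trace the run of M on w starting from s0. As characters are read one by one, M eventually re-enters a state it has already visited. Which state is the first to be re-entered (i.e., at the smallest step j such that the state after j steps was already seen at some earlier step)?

s4

Run of M on w = b c c a b a c c b:
  step 0: s0  (start)
  step 1: s4  (read b: s0→s4)
  step 2: s5  (read c: s4→s5)
  step 3: s2  (read c: s5→s2)
  step 4: s4  (read a: s2→s4)   ← first repeat (s4 seen earlier)
  step 5: s0  (read b: s4→s0)
  step 6: s6  (read a: s0→s6)
  step 7: s5  (read c: s6→s5)
  step 8: s2  (read c: s5→s2)
  step 9: s5  (read b: s2→s5)

The earliest repeat is at step j = 4: M is in s4, which it already visited at step i = 1.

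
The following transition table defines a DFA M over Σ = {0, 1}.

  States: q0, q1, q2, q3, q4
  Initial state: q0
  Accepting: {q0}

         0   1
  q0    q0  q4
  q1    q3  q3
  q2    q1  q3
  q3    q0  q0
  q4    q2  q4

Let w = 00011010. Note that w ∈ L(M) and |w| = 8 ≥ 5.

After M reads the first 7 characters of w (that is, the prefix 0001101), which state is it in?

State sequence: q0 -0-> q0 -0-> q0 -0-> q0 -1-> q4 -1-> q4 -0-> q2 -1-> q3

After reading 7 characters, M is in state q3.
(This kind of state-tracing is the core of the pumping-lemma construction: with 5 states, pigeonhole forces a repeat within the first 5 steps.)

q3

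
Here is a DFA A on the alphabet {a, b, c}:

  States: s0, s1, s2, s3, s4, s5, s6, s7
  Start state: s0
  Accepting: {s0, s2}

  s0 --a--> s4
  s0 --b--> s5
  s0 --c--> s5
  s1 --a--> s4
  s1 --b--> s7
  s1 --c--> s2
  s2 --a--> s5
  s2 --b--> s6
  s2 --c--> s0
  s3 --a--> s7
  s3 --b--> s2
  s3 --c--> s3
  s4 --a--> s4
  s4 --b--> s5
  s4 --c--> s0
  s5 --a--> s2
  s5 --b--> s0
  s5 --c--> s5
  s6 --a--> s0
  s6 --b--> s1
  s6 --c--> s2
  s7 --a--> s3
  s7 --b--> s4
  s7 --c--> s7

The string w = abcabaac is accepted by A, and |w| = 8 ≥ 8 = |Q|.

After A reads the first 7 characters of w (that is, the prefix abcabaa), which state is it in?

Run of A on the first 7 characters of w = a b c a b a a:
  step 0: s0  (start)
  step 1: s4  (read a: s0→s4)
  step 2: s5  (read b: s4→s5)
  step 3: s5  (read c: s5→s5)
  step 4: s2  (read a: s5→s2)
  step 5: s6  (read b: s2→s6)
  step 6: s0  (read a: s6→s0)
  step 7: s4  (read a: s0→s4)

After reading 7 characters, A is in state s4.
(This kind of state-tracing is the core of the pumping-lemma construction: with 8 states, pigeonhole forces a repeat within the first 8 steps.)

s4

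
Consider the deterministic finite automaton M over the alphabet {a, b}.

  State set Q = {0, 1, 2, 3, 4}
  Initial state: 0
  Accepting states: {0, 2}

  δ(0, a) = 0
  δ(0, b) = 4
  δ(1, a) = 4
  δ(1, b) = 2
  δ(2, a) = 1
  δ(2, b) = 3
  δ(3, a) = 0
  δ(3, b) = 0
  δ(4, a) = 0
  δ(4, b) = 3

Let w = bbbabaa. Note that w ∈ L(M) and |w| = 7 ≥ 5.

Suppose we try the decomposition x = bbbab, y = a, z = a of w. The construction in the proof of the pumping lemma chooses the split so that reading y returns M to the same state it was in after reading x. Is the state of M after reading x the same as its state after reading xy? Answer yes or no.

no

Run of M on the first 6 characters of w = b b b a b a:
  step 0: 0  (start)
  step 1: 4  (read b: 0→4)
  step 2: 3  (read b: 4→3)
  step 3: 0  (read b: 3→0)
  step 4: 0  (read a: 0→0)
  step 5: 4  (read b: 0→4)
  step 6: 0  (read a: 4→0)

After x (step 5): 4. After xy (step 6): 0.
They differ (4 ≠ 0), so y is not a cycle from the state after x; this split is not the one the pumping-lemma construction produces, and pumping y need not keep the string in L(M).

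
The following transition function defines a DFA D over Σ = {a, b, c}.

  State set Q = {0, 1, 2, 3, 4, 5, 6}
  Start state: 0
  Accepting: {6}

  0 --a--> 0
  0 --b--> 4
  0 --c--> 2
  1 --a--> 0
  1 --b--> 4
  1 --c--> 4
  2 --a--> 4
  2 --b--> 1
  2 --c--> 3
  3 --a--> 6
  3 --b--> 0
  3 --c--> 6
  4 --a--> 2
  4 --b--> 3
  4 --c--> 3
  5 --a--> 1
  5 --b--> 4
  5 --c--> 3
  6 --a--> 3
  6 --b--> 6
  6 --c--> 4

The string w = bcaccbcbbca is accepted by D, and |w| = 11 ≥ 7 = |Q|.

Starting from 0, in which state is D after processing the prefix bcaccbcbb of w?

State sequence: 0 -b-> 4 -c-> 3 -a-> 6 -c-> 4 -c-> 3 -b-> 0 -c-> 2 -b-> 1 -b-> 4

After reading 9 characters, D is in state 4.

4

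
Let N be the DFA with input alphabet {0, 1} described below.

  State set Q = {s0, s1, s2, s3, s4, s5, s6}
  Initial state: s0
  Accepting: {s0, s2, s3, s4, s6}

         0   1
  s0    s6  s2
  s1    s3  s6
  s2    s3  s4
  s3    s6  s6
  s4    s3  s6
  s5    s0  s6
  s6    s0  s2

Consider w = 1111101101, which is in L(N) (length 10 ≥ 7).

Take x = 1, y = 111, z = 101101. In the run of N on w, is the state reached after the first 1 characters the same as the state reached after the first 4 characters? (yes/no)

State sequence: s0 -1-> s2 -1-> s4 -1-> s6 -1-> s2

After x (step 1): s2. After xy (step 4): s2.
They match, so y = 111 drives N around a cycle from s2 back to itself; pumping y any number of times keeps N in s2 before reading z, and xyⁱz ∈ L(N) for every i ≥ 0.

yes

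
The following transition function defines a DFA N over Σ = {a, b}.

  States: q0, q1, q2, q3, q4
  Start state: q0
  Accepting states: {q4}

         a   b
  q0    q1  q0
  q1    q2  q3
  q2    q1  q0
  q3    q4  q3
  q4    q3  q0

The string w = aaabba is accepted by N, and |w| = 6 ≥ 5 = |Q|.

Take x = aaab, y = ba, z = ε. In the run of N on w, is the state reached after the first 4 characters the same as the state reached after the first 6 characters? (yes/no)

State sequence: q0 -a-> q1 -a-> q2 -a-> q1 -b-> q3 -b-> q3 -a-> q4

After x (step 4): q3. After xy (step 6): q4.
They differ (q3 ≠ q4), so y is not a cycle from the state after x; this split is not the one the pumping-lemma construction produces, and pumping y need not keep the string in L(N).

no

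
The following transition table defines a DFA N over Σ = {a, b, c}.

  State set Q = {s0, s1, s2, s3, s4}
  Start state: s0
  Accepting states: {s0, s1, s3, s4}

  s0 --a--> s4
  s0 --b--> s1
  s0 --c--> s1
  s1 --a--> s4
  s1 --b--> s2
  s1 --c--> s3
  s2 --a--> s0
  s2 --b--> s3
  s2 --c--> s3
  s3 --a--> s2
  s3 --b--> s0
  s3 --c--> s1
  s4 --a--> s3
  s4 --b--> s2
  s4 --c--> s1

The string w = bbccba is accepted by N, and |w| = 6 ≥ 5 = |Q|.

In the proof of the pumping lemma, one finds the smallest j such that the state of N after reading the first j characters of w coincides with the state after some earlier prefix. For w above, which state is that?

s1

State sequence: s0 -b-> s1 -b-> s2 -c-> s3 -c-> s1 -b-> s2 -a-> s0
First repeat at step 4: s1 was already visited.

The earliest repeat is at step j = 4: N is in s1, which it already visited at step i = 1.
With |Q| = 5, pigeonhole forces a state repeat no later than step 5; the substring read between the first and second visits to that state can be pumped.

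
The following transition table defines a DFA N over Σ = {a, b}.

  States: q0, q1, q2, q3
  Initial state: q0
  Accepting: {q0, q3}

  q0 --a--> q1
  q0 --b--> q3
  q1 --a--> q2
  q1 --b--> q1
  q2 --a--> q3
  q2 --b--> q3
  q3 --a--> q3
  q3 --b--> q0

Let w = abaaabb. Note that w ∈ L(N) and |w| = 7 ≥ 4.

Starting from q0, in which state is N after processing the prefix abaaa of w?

Run of N on the first 5 characters of w = a b a a a:
  step 0: q0  (start)
  step 1: q1  (read a: q0→q1)
  step 2: q1  (read b: q1→q1)
  step 3: q2  (read a: q1→q2)
  step 4: q3  (read a: q2→q3)
  step 5: q3  (read a: q3→q3)

After reading 5 characters, N is in state q3.

q3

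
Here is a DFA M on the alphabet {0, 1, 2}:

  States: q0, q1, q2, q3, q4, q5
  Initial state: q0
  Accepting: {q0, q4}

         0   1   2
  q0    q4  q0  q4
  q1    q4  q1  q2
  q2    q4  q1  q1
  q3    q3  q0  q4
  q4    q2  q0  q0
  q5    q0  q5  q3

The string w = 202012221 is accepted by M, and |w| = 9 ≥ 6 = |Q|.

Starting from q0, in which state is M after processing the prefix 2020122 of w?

q0

Run of M on the first 7 characters of w = 2 0 2 0 1 2 2:
  step 0: q0  (start)
  step 1: q4  (read 2: q0→q4)
  step 2: q2  (read 0: q4→q2)
  step 3: q1  (read 2: q2→q1)
  step 4: q4  (read 0: q1→q4)
  step 5: q0  (read 1: q4→q0)
  step 6: q4  (read 2: q0→q4)
  step 7: q0  (read 2: q4→q0)

After reading 7 characters, M is in state q0.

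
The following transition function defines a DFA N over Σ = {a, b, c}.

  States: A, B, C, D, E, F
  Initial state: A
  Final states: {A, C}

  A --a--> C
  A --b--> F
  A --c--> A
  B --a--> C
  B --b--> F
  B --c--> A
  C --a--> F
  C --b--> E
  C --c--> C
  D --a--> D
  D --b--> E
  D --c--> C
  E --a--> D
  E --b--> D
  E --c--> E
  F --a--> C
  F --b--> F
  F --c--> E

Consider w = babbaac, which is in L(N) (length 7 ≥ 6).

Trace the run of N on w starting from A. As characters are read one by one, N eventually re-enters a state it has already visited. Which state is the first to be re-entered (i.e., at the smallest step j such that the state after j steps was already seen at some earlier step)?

D

State sequence: A -b-> F -a-> C -b-> E -b-> D -a-> D -a-> D -c-> C
First repeat at step 5: D was already visited.

The earliest repeat is at step j = 5: N is in D, which it already visited at step i = 4.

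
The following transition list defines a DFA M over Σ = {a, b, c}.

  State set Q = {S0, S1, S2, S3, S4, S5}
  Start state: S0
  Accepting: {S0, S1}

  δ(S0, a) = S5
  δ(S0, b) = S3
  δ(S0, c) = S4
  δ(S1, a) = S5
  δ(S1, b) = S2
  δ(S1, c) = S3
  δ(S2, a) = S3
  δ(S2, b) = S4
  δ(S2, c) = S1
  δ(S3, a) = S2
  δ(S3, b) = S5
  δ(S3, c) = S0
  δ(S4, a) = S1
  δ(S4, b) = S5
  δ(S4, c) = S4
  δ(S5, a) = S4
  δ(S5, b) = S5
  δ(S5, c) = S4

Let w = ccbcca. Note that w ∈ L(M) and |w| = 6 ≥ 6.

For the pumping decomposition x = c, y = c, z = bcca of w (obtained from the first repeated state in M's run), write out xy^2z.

xy^2z = c·c·c·bcca = cccbcca.
Reading y = c takes M from S4 back to S4, so after x·y·y the machine is still in S4, and z then leads to the accepting state S1. Hence cccbcca ∈ L(M).

cccbcca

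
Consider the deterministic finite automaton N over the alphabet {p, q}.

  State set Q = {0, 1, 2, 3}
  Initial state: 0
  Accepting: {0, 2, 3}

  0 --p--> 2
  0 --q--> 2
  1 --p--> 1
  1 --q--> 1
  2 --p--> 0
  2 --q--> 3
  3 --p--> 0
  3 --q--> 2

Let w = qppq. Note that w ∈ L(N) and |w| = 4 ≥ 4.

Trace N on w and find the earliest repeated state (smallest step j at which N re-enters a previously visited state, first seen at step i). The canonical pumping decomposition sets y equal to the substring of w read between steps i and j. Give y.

qp

Run of N on w = q p p q:
  step 0: 0  (start)
  step 1: 2  (read q: 0→2)
  step 2: 0  (read p: 2→0)   ← first repeat (0 seen earlier)
  step 3: 2  (read p: 0→2)
  step 4: 3  (read q: 2→3)

So i = 0, j = 2, giving x = w[0:0] = ε, y = w[0:2] = qp, z = w[2:4] = pq.
Check: |xy| = 2 ≤ 4 and |y| = 2 ≥ 1. Reading y takes N from 0 back to 0, so every xyⁱz is accepted.
Pumping length from the standard proof: p = 4 (the number of states). The repeated state found above gives |xy| = j ≤ 4 and |y| = j − i ≥ 1.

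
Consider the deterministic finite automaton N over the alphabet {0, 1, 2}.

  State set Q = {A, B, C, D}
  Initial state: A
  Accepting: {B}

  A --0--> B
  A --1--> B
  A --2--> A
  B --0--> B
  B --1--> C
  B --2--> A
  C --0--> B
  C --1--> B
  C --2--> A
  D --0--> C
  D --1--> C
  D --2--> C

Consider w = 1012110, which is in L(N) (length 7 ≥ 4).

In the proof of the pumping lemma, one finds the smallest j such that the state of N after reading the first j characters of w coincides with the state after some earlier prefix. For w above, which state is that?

State sequence: A -1-> B -0-> B -1-> C -2-> A -1-> B -1-> C -0-> B
First repeat at step 2: B was already visited.

The earliest repeat is at step j = 2: N is in B, which it already visited at step i = 1.

B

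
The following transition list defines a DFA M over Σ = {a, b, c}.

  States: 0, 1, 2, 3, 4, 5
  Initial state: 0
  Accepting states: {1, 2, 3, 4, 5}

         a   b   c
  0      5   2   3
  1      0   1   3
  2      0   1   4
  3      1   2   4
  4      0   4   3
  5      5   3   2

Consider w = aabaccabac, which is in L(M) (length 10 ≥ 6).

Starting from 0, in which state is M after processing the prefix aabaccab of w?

2

State sequence: 0 -a-> 5 -a-> 5 -b-> 3 -a-> 1 -c-> 3 -c-> 4 -a-> 0 -b-> 2

After reading 8 characters, M is in state 2.
(This kind of state-tracing is the core of the pumping-lemma construction: with 6 states, pigeonhole forces a repeat within the first 6 steps.)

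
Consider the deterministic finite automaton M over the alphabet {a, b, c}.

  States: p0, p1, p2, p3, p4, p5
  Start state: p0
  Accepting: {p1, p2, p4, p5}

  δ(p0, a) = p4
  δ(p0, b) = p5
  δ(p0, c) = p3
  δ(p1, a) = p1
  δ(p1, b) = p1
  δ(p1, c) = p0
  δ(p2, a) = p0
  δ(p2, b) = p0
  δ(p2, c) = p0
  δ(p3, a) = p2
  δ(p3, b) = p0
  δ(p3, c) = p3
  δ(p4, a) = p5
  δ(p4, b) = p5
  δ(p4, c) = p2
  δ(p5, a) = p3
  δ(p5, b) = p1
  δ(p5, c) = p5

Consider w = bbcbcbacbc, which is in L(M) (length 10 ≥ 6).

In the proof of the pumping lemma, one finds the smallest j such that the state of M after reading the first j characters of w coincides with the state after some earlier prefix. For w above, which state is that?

p0

State sequence: p0 -b-> p5 -b-> p1 -c-> p0 -b-> p5 -c-> p5 -b-> p1 -a-> p1 -c-> p0 -b-> p5 -c-> p5
First repeat at step 3: p0 was already visited.

The earliest repeat is at step j = 3: M is in p0, which it already visited at step i = 0.
Since M has 6 states, any run of length ≥ 6 visits 6+1 states, so by pigeonhole some state repeats within the first 6 steps — that repeat gives the pumpable loop.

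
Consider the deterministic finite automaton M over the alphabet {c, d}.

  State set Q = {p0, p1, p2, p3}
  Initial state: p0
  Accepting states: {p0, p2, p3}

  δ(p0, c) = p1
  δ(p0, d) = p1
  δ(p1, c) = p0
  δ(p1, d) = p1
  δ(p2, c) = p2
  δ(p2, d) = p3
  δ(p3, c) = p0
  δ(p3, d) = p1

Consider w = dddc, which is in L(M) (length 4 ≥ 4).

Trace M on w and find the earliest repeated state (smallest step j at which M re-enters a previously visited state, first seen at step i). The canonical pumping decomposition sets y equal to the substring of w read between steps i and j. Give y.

d

State sequence: p0 -d-> p1 -d-> p1 -d-> p1 -c-> p0
First repeat at step 2: p1 was already visited.

So i = 1, j = 2, giving x = w[0:1] = d, y = w[1:2] = d, z = w[2:4] = dc.
Check: |xy| = 2 ≤ 4 and |y| = 1 ≥ 1. Reading y takes M from p1 back to p1, so every xyⁱz is accepted.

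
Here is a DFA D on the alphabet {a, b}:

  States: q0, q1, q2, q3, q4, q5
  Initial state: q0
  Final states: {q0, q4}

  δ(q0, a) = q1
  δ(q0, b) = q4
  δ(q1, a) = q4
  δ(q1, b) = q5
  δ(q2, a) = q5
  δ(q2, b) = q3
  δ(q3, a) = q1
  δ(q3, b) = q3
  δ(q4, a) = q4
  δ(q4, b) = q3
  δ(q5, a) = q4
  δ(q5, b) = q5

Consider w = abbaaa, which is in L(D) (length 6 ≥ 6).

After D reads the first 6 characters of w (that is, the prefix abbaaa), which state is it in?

State sequence: q0 -a-> q1 -b-> q5 -b-> q5 -a-> q4 -a-> q4 -a-> q4

After reading 6 characters, D is in state q4.
(This kind of state-tracing is the core of the pumping-lemma construction: with 6 states, pigeonhole forces a repeat within the first 6 steps.)

q4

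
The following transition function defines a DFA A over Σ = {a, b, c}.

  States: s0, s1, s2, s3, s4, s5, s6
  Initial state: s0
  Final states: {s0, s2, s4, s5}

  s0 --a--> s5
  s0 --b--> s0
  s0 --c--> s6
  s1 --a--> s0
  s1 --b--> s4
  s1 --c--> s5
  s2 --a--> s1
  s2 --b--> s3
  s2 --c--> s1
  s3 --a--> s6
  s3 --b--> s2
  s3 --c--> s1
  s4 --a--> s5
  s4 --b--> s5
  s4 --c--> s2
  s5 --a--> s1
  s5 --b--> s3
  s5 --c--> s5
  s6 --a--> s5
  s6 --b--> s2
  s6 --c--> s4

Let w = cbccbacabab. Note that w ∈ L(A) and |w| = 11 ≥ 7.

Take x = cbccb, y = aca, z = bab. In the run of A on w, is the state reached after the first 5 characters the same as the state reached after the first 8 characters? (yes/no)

Run of A on the first 8 characters of w = c b c c b a c a:
  step 0: s0  (start)
  step 1: s6  (read c: s0→s6)
  step 2: s2  (read b: s6→s2)
  step 3: s1  (read c: s2→s1)
  step 4: s5  (read c: s1→s5)
  step 5: s3  (read b: s5→s3)
  step 6: s6  (read a: s3→s6)
  step 7: s4  (read c: s6→s4)
  step 8: s5  (read a: s4→s5)

After x (step 5): s3. After xy (step 8): s5.
They differ (s3 ≠ s5), so y is not a cycle from the state after x; this split is not the one the pumping-lemma construction produces, and pumping y need not keep the string in L(A).

no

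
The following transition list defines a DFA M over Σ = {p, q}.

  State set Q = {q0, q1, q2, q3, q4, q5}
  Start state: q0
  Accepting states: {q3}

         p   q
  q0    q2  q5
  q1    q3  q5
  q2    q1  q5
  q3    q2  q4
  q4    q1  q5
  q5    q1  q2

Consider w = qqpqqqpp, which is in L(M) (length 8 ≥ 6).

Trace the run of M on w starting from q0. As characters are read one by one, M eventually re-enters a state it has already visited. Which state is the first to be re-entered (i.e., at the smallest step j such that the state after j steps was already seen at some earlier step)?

q5

State sequence: q0 -q-> q5 -q-> q2 -p-> q1 -q-> q5 -q-> q2 -q-> q5 -p-> q1 -p-> q3
First repeat at step 4: q5 was already visited.

The earliest repeat is at step j = 4: M is in q5, which it already visited at step i = 1.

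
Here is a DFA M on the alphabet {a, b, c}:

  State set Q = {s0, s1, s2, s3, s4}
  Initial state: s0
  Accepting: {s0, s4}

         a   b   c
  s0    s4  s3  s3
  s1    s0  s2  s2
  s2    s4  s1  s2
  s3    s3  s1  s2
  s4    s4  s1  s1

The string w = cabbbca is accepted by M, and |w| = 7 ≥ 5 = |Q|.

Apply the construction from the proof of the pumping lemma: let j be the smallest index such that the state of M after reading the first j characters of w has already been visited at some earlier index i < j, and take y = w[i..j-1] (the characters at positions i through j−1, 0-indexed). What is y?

Run of M on w = c a b b b c a:
  step 0: s0  (start)
  step 1: s3  (read c: s0→s3)
  step 2: s3  (read a: s3→s3)   ← first repeat (s3 seen earlier)
  step 3: s1  (read b: s3→s1)
  step 4: s2  (read b: s1→s2)
  step 5: s1  (read b: s2→s1)
  step 6: s2  (read c: s1→s2)
  step 7: s4  (read a: s2→s4)

So i = 1, j = 2, giving x = w[0:1] = c, y = w[1:2] = a, z = w[2:7] = bbbca.
Check: |xy| = 2 ≤ 5 and |y| = 1 ≥ 1. Reading y takes M from s3 back to s3, so every xyⁱz is accepted.

a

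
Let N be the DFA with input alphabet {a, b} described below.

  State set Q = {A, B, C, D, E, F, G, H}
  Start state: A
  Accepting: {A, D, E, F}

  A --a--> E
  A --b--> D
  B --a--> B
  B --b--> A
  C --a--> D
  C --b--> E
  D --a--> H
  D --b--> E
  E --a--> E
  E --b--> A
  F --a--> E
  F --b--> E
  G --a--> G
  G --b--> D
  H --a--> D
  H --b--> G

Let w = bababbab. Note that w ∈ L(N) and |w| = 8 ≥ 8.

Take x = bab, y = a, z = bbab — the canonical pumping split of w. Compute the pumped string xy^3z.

xy^3z = bab·a·a·a·bbab = babaaabbab.
Reading y = a takes N from G back to G, so after x·y·y·y the machine is still in G, and z then leads to the accepting state A. Hence babaaabbab ∈ L(N).

babaaabbab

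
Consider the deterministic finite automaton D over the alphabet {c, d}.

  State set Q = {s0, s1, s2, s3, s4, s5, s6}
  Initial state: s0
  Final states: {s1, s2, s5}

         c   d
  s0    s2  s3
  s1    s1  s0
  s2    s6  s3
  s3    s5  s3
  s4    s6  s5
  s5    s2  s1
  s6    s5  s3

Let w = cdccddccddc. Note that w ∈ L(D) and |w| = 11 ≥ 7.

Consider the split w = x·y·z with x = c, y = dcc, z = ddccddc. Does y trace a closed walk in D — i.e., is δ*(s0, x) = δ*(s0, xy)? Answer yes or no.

yes

State sequence: s0 -c-> s2 -d-> s3 -c-> s5 -c-> s2

After x (step 1): s2. After xy (step 4): s2.
They match, so y = dcc drives D around a cycle from s2 back to itself; pumping y any number of times keeps D in s2 before reading z, and xyⁱz ∈ L(D) for every i ≥ 0.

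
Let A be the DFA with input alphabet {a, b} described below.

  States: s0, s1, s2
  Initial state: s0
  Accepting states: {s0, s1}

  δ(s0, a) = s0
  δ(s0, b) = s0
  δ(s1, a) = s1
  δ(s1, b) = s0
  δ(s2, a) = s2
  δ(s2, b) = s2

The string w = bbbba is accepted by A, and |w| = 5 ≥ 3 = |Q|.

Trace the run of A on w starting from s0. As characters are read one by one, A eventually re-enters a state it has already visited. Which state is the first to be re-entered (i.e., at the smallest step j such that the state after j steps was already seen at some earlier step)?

s0

State sequence: s0 -b-> s0 -b-> s0 -b-> s0 -b-> s0 -a-> s0
First repeat at step 1: s0 was already visited.

The earliest repeat is at step j = 1: A is in s0, which it already visited at step i = 0.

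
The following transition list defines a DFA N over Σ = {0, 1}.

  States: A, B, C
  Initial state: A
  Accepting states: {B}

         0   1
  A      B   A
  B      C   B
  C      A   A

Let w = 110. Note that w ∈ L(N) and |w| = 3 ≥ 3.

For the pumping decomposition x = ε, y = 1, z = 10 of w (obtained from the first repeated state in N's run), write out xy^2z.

xy^2z = ε·1·1·10 = 1110.
Reading y = 1 takes N from A back to A, so after x·y·y the machine is still in A, and z then leads to the accepting state B. Hence 1110 ∈ L(N).

1110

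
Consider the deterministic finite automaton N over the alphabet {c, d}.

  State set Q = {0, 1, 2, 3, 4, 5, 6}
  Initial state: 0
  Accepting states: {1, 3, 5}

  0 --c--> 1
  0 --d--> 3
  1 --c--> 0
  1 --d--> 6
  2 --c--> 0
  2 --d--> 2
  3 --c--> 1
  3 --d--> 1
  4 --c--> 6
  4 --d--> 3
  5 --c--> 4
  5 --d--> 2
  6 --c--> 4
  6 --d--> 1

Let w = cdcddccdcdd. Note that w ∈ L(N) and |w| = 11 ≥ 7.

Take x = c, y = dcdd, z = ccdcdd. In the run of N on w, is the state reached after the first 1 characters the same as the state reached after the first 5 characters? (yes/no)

yes

Run of N on the first 5 characters of w = c d c d d:
  step 0: 0  (start)
  step 1: 1  (read c: 0→1)
  step 2: 6  (read d: 1→6)
  step 3: 4  (read c: 6→4)
  step 4: 3  (read d: 4→3)
  step 5: 1  (read d: 3→1)

After x (step 1): 1. After xy (step 5): 1.
They match, so y = dcdd drives N around a cycle from 1 back to itself; pumping y any number of times keeps N in 1 before reading z, and xyⁱz ∈ L(N) for every i ≥ 0.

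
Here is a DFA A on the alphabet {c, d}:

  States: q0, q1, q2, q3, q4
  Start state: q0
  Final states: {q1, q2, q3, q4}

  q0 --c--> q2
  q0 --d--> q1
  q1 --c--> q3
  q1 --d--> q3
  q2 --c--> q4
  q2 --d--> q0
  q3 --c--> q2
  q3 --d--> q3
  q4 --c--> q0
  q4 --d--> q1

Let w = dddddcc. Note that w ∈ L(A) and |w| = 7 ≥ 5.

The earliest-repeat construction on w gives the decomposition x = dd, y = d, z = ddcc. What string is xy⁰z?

ddddcc

xy⁰z = xz = dd·ddcc = ddddcc.
Reading y = d takes A from q3 back to q3, so after x the machine is still in q3, and z then leads to the accepting state q4. Hence ddddcc ∈ L(A).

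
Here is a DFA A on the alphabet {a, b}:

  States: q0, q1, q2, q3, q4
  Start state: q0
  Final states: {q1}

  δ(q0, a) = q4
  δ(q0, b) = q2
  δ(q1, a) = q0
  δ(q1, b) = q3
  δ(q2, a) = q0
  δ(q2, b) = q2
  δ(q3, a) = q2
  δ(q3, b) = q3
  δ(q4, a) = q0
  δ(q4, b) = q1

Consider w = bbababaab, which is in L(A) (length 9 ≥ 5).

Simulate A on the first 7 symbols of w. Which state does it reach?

q0

Run of A on the first 7 characters of w = b b a b a b a:
  step 0: q0  (start)
  step 1: q2  (read b: q0→q2)
  step 2: q2  (read b: q2→q2)
  step 3: q0  (read a: q2→q0)
  step 4: q2  (read b: q0→q2)
  step 5: q0  (read a: q2→q0)
  step 6: q2  (read b: q0→q2)
  step 7: q0  (read a: q2→q0)

After reading 7 characters, A is in state q0.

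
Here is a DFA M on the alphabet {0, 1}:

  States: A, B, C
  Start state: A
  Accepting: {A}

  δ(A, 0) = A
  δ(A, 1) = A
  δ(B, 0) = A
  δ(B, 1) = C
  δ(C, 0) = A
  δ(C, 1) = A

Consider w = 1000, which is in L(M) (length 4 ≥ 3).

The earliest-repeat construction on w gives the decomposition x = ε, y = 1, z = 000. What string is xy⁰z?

000

xy⁰z = xz = ε·000 = 000.
Reading y = 1 takes M from A back to A, so after x the machine is still in A, and z then leads to the accepting state A. Hence 000 ∈ L(M).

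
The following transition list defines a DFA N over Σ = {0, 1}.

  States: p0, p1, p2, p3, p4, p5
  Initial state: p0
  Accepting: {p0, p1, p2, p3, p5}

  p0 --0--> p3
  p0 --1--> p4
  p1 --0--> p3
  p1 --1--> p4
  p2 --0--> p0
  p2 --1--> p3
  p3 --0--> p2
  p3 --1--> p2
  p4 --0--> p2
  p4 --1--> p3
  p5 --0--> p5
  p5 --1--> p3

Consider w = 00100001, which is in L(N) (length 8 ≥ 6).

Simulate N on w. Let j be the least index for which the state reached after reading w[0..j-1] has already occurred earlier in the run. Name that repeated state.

State sequence: p0 -0-> p3 -0-> p2 -1-> p3 -0-> p2 -0-> p0 -0-> p3 -0-> p2 -1-> p3
First repeat at step 3: p3 was already visited.

The earliest repeat is at step j = 3: N is in p3, which it already visited at step i = 1.

p3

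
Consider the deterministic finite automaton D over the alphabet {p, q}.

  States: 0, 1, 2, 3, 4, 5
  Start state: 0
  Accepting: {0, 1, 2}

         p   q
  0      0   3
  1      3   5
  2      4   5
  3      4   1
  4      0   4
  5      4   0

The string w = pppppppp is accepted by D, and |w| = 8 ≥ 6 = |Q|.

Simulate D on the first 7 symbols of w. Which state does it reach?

Run of D on the first 7 characters of w = p p p p p p p:
  step 0: 0  (start)
  step 1: 0  (read p: 0→0)
  step 2: 0  (read p: 0→0)
  step 3: 0  (read p: 0→0)
  step 4: 0  (read p: 0→0)
  step 5: 0  (read p: 0→0)
  step 6: 0  (read p: 0→0)
  step 7: 0  (read p: 0→0)

After reading 7 characters, D is in state 0.

0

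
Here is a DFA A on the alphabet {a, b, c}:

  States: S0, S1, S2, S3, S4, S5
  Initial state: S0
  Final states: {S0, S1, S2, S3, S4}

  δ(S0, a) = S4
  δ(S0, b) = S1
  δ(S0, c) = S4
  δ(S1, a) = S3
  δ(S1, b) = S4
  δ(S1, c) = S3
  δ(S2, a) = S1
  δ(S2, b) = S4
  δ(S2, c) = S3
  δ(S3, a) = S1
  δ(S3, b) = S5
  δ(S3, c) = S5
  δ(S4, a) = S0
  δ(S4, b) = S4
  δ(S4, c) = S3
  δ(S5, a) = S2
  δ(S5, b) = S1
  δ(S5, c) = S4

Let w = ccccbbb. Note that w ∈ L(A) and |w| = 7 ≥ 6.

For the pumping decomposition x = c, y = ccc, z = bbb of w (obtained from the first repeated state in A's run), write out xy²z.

xy^2z = c·ccc·ccc·bbb = cccccccbbb.
Reading y = ccc takes A from S4 back to S4, so after x·y·y the machine is still in S4, and z then leads to the accepting state S4. Hence cccccccbbb ∈ L(A).

cccccccbbb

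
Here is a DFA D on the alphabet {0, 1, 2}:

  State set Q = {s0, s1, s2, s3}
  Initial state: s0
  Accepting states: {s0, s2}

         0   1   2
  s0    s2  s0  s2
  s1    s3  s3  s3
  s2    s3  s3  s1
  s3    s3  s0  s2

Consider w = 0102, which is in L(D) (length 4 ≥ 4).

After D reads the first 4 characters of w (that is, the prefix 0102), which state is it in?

s2

State sequence: s0 -0-> s2 -1-> s3 -0-> s3 -2-> s2

After reading 4 characters, D is in state s2.
(This kind of state-tracing is the core of the pumping-lemma construction: with 4 states, pigeonhole forces a repeat within the first 4 steps.)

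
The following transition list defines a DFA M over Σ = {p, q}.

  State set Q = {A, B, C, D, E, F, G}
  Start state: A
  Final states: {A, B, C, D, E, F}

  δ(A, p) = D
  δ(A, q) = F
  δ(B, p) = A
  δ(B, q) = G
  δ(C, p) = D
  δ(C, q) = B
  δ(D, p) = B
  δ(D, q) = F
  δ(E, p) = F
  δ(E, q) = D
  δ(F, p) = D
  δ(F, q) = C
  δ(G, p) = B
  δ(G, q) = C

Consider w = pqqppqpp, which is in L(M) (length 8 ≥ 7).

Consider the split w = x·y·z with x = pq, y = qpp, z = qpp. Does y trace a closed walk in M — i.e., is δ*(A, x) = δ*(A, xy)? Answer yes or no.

no

Run of M on the first 5 characters of w = p q q p p:
  step 0: A  (start)
  step 1: D  (read p: A→D)
  step 2: F  (read q: D→F)
  step 3: C  (read q: F→C)
  step 4: D  (read p: C→D)
  step 5: B  (read p: D→B)

After x (step 2): F. After xy (step 5): B.
They differ (F ≠ B), so y is not a cycle from the state after x; this split is not the one the pumping-lemma construction produces, and pumping y need not keep the string in L(M).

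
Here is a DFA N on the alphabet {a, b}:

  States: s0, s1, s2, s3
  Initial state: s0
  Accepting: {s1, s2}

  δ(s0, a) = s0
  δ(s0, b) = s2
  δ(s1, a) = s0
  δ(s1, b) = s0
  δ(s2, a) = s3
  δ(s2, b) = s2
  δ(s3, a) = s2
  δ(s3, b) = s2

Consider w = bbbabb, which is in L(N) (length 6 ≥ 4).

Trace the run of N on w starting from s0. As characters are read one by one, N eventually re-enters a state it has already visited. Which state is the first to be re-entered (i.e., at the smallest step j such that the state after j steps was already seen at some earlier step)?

s2

State sequence: s0 -b-> s2 -b-> s2 -b-> s2 -a-> s3 -b-> s2 -b-> s2
First repeat at step 2: s2 was already visited.

The earliest repeat is at step j = 2: N is in s2, which it already visited at step i = 1.
With |Q| = 4, pigeonhole forces a state repeat no later than step 4; the substring read between the first and second visits to that state can be pumped.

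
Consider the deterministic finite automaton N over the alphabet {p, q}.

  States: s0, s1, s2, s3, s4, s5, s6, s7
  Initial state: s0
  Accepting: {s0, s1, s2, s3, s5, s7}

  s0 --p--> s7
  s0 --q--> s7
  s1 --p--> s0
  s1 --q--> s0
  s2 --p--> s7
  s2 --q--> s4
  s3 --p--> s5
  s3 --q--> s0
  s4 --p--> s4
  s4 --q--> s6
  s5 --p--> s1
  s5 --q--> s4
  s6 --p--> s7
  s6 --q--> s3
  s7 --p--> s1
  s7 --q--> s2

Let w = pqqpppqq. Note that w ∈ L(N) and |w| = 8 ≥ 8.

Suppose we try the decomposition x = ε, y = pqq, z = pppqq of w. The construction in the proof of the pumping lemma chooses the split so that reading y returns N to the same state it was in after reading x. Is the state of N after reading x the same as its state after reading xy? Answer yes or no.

State sequence: s0 -p-> s7 -q-> s2 -q-> s4

After x (step 0): s0. After xy (step 3): s4.
They differ (s0 ≠ s4), so y is not a cycle from the state after x; this split is not the one the pumping-lemma construction produces, and pumping y need not keep the string in L(N).

no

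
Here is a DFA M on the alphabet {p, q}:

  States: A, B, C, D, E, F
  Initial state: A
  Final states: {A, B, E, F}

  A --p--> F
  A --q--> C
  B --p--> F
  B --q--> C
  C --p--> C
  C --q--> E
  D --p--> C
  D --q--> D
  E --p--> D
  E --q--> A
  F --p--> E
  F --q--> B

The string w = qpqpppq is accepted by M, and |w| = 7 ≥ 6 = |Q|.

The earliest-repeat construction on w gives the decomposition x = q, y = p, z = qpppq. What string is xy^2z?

qppqpppq

xy^2z = q·p·p·qpppq = qppqpppq.
Reading y = p takes M from C back to C, so after x·y·y the machine is still in C, and z then leads to the accepting state E. Hence qppqpppq ∈ L(M).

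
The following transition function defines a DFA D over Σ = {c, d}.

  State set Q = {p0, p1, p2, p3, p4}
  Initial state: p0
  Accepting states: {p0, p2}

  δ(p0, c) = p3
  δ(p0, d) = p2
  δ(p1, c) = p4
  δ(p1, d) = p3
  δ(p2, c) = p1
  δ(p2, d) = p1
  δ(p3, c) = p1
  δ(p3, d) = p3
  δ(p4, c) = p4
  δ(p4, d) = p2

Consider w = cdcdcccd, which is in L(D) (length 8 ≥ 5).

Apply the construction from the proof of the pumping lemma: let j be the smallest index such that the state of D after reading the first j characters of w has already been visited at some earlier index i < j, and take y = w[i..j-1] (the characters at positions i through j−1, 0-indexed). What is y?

d

Run of D on w = c d c d c c c d:
  step 0: p0  (start)
  step 1: p3  (read c: p0→p3)
  step 2: p3  (read d: p3→p3)   ← first repeat (p3 seen earlier)
  step 3: p1  (read c: p3→p1)
  step 4: p3  (read d: p1→p3)
  step 5: p1  (read c: p3→p1)
  step 6: p4  (read c: p1→p4)
  step 7: p4  (read c: p4→p4)
  step 8: p2  (read d: p4→p2)

So i = 1, j = 2, giving x = w[0:1] = c, y = w[1:2] = d, z = w[2:8] = cdcccd.
Check: |xy| = 2 ≤ 5 and |y| = 1 ≥ 1. Reading y takes D from p3 back to p3, so every xyⁱz is accepted.
The DFA has 5 states, so the proof of the pumping lemma guarantees a repeated state among the first 5+1 visited; the segment between the two visits is the pumpable y.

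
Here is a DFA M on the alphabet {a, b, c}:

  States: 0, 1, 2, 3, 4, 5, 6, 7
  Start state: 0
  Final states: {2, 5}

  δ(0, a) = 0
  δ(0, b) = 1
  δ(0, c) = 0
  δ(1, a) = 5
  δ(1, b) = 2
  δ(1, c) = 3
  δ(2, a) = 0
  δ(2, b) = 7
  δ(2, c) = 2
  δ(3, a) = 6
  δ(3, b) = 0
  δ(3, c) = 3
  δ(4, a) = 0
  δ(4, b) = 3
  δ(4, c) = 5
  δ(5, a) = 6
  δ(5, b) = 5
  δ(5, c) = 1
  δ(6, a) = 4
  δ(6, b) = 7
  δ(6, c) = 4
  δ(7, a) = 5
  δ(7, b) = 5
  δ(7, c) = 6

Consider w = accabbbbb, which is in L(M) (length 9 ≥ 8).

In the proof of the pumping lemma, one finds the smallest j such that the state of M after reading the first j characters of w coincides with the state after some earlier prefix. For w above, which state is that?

0

State sequence: 0 -a-> 0 -c-> 0 -c-> 0 -a-> 0 -b-> 1 -b-> 2 -b-> 7 -b-> 5 -b-> 5
First repeat at step 1: 0 was already visited.

The earliest repeat is at step j = 1: M is in 0, which it already visited at step i = 0.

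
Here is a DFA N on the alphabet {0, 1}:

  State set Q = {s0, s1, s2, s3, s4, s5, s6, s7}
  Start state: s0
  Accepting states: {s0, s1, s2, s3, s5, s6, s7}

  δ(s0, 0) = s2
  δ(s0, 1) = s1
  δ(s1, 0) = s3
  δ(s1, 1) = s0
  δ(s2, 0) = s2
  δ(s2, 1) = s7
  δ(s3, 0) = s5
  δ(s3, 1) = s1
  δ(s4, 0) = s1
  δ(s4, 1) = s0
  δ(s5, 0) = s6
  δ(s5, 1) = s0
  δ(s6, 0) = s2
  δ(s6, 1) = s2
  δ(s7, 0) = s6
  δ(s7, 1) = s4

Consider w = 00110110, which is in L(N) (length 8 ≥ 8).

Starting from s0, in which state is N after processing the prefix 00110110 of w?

s3

State sequence: s0 -0-> s2 -0-> s2 -1-> s7 -1-> s4 -0-> s1 -1-> s0 -1-> s1 -0-> s3

After reading 8 characters, N is in state s3.
(This kind of state-tracing is the core of the pumping-lemma construction: with 8 states, pigeonhole forces a repeat within the first 8 steps.)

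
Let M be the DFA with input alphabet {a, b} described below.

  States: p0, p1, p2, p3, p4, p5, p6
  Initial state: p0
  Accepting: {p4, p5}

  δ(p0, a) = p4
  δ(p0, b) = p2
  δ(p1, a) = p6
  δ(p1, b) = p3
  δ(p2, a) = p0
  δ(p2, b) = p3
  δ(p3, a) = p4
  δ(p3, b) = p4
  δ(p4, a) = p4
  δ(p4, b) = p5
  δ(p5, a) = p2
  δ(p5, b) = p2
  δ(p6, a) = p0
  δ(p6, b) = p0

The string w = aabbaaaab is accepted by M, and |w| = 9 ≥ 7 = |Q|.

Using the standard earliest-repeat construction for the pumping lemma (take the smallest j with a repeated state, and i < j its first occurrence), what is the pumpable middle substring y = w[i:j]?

State sequence: p0 -a-> p4 -a-> p4 -b-> p5 -b-> p2 -a-> p0 -a-> p4 -a-> p4 -a-> p4 -b-> p5
First repeat at step 2: p4 was already visited.

So i = 1, j = 2, giving x = w[0:1] = a, y = w[1:2] = a, z = w[2:9] = bbaaaab.
Check: |xy| = 2 ≤ 7 and |y| = 1 ≥ 1. Reading y takes M from p4 back to p4, so every xyⁱz is accepted.
With |Q| = 7, pigeonhole forces a state repeat no later than step 7; the substring read between the first and second visits to that state can be pumped.

a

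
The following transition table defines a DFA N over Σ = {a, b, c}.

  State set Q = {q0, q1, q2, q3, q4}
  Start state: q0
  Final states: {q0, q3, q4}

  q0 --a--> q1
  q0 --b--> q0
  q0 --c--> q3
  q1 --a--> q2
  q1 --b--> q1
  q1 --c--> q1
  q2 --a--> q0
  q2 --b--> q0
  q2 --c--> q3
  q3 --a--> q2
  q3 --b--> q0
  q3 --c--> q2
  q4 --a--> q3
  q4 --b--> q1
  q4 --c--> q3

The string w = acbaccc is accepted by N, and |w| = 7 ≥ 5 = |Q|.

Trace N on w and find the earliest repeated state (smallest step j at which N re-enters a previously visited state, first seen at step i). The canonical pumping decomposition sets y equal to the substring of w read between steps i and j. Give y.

c

Run of N on w = a c b a c c c:
  step 0: q0  (start)
  step 1: q1  (read a: q0→q1)
  step 2: q1  (read c: q1→q1)   ← first repeat (q1 seen earlier)
  step 3: q1  (read b: q1→q1)
  step 4: q2  (read a: q1→q2)
  step 5: q3  (read c: q2→q3)
  step 6: q2  (read c: q3→q2)
  step 7: q3  (read c: q2→q3)

So i = 1, j = 2, giving x = w[0:1] = a, y = w[1:2] = c, z = w[2:7] = baccc.
Check: |xy| = 2 ≤ 5 and |y| = 1 ≥ 1. Reading y takes N from q1 back to q1, so every xyⁱz is accepted.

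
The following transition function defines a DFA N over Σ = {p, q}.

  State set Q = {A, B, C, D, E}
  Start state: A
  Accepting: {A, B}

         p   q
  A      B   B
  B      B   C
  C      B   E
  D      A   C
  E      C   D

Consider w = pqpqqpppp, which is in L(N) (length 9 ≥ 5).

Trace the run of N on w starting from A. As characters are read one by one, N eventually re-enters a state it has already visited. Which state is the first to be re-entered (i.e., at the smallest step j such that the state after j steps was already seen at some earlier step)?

B

State sequence: A -p-> B -q-> C -p-> B -q-> C -q-> E -p-> C -p-> B -p-> B -p-> B
First repeat at step 3: B was already visited.

The earliest repeat is at step j = 3: N is in B, which it already visited at step i = 1.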